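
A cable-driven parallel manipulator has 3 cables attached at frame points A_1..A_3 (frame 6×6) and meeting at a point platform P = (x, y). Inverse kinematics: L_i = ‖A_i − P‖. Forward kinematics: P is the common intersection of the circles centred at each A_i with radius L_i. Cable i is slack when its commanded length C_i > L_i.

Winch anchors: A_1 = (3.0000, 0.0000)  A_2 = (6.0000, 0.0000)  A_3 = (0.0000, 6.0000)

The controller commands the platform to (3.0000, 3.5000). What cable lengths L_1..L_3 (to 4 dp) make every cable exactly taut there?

cable 1: Δx=0.0000, Δy=-3.5000; L_1 = √(Δx²+Δy²) = 3.5000
cable 2: Δx=3.0000, Δy=-3.5000; L_2 = √(Δx²+Δy²) = 4.6098
cable 3: Δx=-3.0000, Δy=2.5000; L_3 = √(Δx²+Δy²) = 3.9051

(3.5000, 4.6098, 3.9051)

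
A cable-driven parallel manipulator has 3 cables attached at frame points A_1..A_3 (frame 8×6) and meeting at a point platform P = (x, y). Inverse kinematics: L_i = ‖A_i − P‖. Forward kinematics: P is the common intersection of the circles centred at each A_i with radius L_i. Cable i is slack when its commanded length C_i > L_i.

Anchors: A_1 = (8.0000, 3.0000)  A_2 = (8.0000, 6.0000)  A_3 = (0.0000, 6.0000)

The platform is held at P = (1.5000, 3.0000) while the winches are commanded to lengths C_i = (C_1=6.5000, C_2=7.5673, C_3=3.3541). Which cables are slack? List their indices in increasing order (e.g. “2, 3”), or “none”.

2

i=1: geometric 6.5000 vs commanded 6.5000 ⇒ taut
i=2: geometric 7.1589 vs commanded 7.5673 ⇒ slack
i=3: geometric 3.3541 vs commanded 3.3541 ⇒ taut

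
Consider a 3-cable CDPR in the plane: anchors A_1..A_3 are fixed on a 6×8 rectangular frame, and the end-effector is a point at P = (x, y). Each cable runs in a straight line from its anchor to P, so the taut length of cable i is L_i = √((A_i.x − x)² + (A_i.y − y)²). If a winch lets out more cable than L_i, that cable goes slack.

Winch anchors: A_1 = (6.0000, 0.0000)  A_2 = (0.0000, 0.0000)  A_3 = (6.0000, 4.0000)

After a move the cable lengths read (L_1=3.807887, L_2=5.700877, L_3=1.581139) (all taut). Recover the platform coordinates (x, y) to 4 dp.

(4.5000, 3.5000)

each cable: (A_i−P)·(A_i−P) = L_i²; let k_i = ‖A_i‖²−L_i²
k_1 = 36.0000+0.0000−14.5000 = 21.5000
row 1: 12.0000x + 0.0000y = 54.0000  (k_2=-32.5000)
row 2: 0.0000x − 8.0000y = -28.0000  (k_3=49.5000)
Cramer on rows 1–2 → x = 4.5000, y = 3.5000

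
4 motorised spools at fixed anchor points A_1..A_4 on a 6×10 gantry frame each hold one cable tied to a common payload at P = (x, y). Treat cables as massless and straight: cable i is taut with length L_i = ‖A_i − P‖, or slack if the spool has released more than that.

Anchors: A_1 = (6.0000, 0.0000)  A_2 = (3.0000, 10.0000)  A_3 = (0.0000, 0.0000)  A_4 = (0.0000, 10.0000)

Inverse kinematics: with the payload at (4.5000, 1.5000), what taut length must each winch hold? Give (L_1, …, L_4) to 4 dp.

cable 1: Δx=1.5000, Δy=-1.5000; L_1 = √(Δx²+Δy²) = 2.1213
cable 2: Δx=-1.5000, Δy=8.5000; L_2 = √(Δx²+Δy²) = 8.6313
cable 3: Δx=-4.5000, Δy=-1.5000; L_3 = √(Δx²+Δy²) = 4.7434
cable 4: Δx=-4.5000, Δy=8.5000; L_4 = √(Δx²+Δy²) = 9.6177

(2.1213, 8.6313, 4.7434, 9.6177)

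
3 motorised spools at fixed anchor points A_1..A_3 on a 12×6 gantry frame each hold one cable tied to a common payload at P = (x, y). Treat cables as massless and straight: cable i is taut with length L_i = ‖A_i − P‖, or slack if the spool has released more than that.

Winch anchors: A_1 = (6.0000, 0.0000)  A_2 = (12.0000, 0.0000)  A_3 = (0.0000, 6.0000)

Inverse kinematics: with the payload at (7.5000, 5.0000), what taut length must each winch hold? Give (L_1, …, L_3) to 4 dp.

(5.2202, 6.7268, 7.5664)

cable 1: Δx=-1.5000, Δy=-5.0000; L_1 = √(Δx²+Δy²) = 5.2202
cable 2: Δx=4.5000, Δy=-5.0000; L_2 = √(Δx²+Δy²) = 6.7268
cable 3: Δx=-7.5000, Δy=1.0000; L_3 = √(Δx²+Δy²) = 7.5664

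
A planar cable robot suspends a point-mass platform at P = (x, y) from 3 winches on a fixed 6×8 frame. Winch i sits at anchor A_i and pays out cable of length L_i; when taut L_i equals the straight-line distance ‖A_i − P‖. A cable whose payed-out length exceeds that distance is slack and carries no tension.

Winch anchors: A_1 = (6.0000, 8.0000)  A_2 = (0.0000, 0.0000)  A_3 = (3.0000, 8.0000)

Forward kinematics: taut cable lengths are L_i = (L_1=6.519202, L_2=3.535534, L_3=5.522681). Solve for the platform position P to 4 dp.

(2.5000, 2.5000)

each cable: (A_i−P)·(A_i−P) = L_i²; let k_i = ‖A_i‖²−L_i²
k_1 = 36.0000+64.0000−42.5000 = 57.5000
row 1: 12.0000x + 16.0000y = 70.0000  (k_2=-12.5000)
row 2: 6.0000x + 0.0000y = 15.0000  (k_3=42.5000)
Cramer on rows 1–2 → x = 2.5000, y = 2.5000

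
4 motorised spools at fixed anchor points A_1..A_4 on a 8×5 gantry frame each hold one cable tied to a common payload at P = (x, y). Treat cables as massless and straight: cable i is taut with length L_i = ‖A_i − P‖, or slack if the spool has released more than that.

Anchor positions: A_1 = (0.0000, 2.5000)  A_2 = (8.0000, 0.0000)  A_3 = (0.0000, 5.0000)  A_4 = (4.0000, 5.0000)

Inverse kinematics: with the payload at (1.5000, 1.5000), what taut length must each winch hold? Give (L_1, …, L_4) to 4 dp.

L_1: Δ = A_1−P = (-1.5000, 1.0000) → ‖Δ‖ = √3.2500 = 1.8028
L_2: Δ = A_2−P = (6.5000, -1.5000) → ‖Δ‖ = √44.5000 = 6.6708
L_3: Δ = A_3−P = (-1.5000, 3.5000) → ‖Δ‖ = √14.5000 = 3.8079
L_4: Δ = A_4−P = (2.5000, 3.5000) → ‖Δ‖ = √18.5000 = 4.3012

(1.8028, 6.6708, 3.8079, 4.3012)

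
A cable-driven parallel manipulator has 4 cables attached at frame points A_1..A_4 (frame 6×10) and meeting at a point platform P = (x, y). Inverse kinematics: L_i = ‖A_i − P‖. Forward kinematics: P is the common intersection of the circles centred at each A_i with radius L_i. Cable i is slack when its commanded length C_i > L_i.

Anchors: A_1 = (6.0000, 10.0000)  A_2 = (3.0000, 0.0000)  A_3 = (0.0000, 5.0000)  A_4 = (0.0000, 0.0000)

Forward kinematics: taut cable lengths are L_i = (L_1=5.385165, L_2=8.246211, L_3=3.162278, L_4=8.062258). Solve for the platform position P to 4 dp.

(1.0000, 8.0000)

circle eqns → linear via eq_j − eq_1; set q_j = A_j·A_j − L_j²
q_1 = 36.0000+100.0000−29.0000 = 107.0000
6.0000·x + 20.0000·y = q_1−q_2 = 166.0000
12.0000·x + 10.0000·y = q_1−q_3 = 92.0000
12.0000·x + 20.0000·y = q_1−q_4 = 172.0000
solve first two rows → x=1.0000, y=8.0000
check cable 4: ‖A_4−P‖² = 65.0000 ≈ L_4² = 65.0000 ✓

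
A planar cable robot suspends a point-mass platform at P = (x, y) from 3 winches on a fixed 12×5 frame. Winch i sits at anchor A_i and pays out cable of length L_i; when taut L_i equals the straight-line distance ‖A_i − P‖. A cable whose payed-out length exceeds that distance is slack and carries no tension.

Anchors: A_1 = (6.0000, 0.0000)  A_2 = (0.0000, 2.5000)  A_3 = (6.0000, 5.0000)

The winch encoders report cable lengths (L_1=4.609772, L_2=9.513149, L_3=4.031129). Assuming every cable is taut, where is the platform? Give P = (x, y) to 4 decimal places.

each cable: (A_i−P)·(A_i−P) = L_i²; let c_i = ‖A_i‖²−L_i²
c_1 = 36.0000+0.0000−21.2500 = 14.7500
row 1: 12.0000x − 5.0000y = 99.0000  (c_2=-84.2500)
row 2: 0.0000x − 10.0000y = -30.0000  (c_3=44.7500)
Cramer on rows 1–2 → x = 9.5000, y = 3.0000

(9.5000, 3.0000)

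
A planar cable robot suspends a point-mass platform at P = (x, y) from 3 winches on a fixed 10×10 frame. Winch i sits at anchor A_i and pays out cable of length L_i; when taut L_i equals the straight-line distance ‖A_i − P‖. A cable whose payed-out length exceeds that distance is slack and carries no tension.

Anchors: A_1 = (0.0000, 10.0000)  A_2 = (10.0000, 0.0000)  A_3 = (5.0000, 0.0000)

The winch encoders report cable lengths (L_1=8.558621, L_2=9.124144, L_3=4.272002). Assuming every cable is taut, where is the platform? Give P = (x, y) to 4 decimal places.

each cable: (A_i−P)·(A_i−P) = L_i²; let c_i = ‖A_i‖²−L_i²
c_1 = 0.0000+100.0000−73.2500 = 26.7500
row 1: -20.0000x + 20.0000y = 10.0000  (c_2=16.7500)
row 2: -10.0000x + 20.0000y = 20.0000  (c_3=6.7500)
Cramer on rows 1–2 → x = 1.0000, y = 1.5000

(1.0000, 1.5000)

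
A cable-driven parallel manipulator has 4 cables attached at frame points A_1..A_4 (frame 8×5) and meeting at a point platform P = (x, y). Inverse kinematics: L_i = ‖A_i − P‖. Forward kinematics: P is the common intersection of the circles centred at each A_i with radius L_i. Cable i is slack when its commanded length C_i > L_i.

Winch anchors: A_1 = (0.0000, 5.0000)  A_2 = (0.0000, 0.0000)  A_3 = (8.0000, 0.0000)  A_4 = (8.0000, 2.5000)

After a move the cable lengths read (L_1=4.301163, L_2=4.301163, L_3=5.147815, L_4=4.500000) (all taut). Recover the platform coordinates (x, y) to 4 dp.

(3.5000, 2.5000)

each cable: (A_i−P)·(A_i−P) = L_i²; let c_i = ‖A_i‖²−L_i²
c_1 = 0.0000+25.0000−18.5000 = 6.5000
row 1: 0.0000x + 10.0000y = 25.0000  (c_2=-18.5000)
row 2: -16.0000x + 10.0000y = -31.0000  (c_3=37.5000)
row 3: -16.0000x + 5.0000y = -43.5000  (c_4=50.0000)
Cramer on rows 1–2 → x = 3.5000, y = 2.5000
check cable 4: ‖A_4−P‖² = 20.2500 ≈ L_4² = 20.2500 ✓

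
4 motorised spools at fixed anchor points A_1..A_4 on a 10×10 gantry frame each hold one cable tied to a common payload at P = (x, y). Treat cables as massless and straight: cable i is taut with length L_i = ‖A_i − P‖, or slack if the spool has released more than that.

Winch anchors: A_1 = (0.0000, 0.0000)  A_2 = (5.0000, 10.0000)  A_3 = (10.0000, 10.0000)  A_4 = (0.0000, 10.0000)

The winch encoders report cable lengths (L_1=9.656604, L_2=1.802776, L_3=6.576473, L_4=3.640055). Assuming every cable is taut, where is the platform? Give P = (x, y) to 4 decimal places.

(3.5000, 9.0000)

circle eqns → linear via eq_j − eq_1; set k_j = A_j·A_j − L_j²
k_1 = 0.0000+0.0000−93.2500 = -93.2500
-10.0000·x − 20.0000·y = k_1−k_2 = -215.0000
-20.0000·x − 20.0000·y = k_1−k_3 = -250.0000
0.0000·x − 20.0000·y = k_1−k_4 = -180.0000
solve first two rows → x=3.5000, y=9.0000
check cable 4: ‖A_4−P‖² = 13.2500 ≈ L_4² = 13.2500 ✓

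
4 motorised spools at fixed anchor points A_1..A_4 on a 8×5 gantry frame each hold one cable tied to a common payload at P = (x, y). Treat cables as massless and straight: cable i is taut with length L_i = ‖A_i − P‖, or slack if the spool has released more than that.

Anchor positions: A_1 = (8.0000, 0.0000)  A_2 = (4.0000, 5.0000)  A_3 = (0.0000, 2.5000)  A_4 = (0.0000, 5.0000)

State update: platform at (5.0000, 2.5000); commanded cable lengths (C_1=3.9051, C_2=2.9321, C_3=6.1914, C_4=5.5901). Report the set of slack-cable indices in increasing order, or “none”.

2, 3

cable 1: √((3.0000)²+(-2.5000)²)=3.9051, C_1=3.9051: taut
cable 2: √((-1.0000)²+(2.5000)²)=2.6926, C_2=2.9321: slack
cable 3: √((-5.0000)²+(0.0000)²)=5.0000, C_3=6.1914: slack
cable 4: √((-5.0000)²+(2.5000)²)=5.5902, C_4=5.5901: taut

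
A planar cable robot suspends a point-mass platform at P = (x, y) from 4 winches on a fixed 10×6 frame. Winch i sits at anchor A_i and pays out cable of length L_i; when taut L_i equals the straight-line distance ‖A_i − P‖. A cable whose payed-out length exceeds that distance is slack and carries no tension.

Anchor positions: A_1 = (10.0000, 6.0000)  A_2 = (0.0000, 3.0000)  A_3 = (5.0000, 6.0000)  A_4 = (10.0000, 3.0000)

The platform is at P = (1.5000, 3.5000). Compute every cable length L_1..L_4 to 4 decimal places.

L_1: Δ = A_1−P = (8.5000, 2.5000) → ‖Δ‖ = √78.5000 = 8.8600
L_2: Δ = A_2−P = (-1.5000, -0.5000) → ‖Δ‖ = √2.5000 = 1.5811
L_3: Δ = A_3−P = (3.5000, 2.5000) → ‖Δ‖ = √18.5000 = 4.3012
L_4: Δ = A_4−P = (8.5000, -0.5000) → ‖Δ‖ = √72.5000 = 8.5147

(8.8600, 1.5811, 4.3012, 8.5147)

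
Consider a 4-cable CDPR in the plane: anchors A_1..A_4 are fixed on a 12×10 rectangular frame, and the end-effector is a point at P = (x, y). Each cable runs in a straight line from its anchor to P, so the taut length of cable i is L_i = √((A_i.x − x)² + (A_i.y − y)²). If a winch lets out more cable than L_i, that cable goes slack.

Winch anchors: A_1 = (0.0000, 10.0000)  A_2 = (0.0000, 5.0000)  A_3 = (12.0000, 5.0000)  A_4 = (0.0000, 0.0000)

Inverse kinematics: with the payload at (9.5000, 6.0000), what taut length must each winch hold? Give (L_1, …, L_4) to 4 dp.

(10.3078, 9.5525, 2.6926, 11.2361)

L_1 = √((0.0000−9.5000)² + (10.0000−6.0000)²) = 10.3078
L_2 = √((0.0000−9.5000)² + (5.0000−6.0000)²) = 9.5525
L_3 = √((12.0000−9.5000)² + (5.0000−6.0000)²) = 2.6926
L_4 = √((0.0000−9.5000)² + (0.0000−6.0000)²) = 11.2361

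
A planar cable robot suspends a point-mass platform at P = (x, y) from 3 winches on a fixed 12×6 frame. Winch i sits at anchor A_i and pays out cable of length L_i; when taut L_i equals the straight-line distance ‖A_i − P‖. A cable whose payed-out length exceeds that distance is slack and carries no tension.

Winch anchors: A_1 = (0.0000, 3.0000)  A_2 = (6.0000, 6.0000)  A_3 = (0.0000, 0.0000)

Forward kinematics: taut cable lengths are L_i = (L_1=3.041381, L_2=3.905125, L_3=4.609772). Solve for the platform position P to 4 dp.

each cable: (A_i−P)·(A_i−P) = L_i²; let c_i = ‖A_i‖²−L_i²
c_1 = 0.0000+9.0000−9.2500 = -0.2500
row 1: -12.0000x − 6.0000y = -57.0000  (c_2=56.7500)
row 2: 0.0000x + 6.0000y = 21.0000  (c_3=-21.2500)
Cramer on rows 1–2 → x = 3.0000, y = 3.5000

(3.0000, 3.5000)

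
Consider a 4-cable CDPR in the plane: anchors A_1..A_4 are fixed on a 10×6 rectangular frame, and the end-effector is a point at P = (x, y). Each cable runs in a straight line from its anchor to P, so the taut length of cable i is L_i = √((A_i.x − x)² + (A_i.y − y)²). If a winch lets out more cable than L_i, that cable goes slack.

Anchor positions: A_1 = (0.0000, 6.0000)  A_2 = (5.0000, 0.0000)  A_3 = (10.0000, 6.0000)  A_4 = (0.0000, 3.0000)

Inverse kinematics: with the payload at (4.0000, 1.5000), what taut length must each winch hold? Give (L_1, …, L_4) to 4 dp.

L_1: Δ = A_1−P = (-4.0000, 4.5000) → ‖Δ‖ = √36.2500 = 6.0208
L_2: Δ = A_2−P = (1.0000, -1.5000) → ‖Δ‖ = √3.2500 = 1.8028
L_3: Δ = A_3−P = (6.0000, 4.5000) → ‖Δ‖ = √56.2500 = 7.5000
L_4: Δ = A_4−P = (-4.0000, 1.5000) → ‖Δ‖ = √18.2500 = 4.2720

(6.0208, 1.8028, 7.5000, 4.2720)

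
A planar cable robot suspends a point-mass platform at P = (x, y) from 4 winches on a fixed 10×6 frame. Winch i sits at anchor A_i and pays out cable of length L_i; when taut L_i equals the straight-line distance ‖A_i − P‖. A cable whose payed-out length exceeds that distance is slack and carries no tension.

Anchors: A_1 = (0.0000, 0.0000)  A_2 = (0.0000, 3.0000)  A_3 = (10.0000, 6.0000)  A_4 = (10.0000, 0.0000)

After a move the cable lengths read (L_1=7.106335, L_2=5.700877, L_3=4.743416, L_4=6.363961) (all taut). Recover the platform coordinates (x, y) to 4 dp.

each cable: (A_i−P)·(A_i−P) = L_i²; let q_i = ‖A_i‖²−L_i²
q_1 = 0.0000+0.0000−50.5000 = -50.5000
row 1: 0.0000x − 6.0000y = -27.0000  (q_2=-23.5000)
row 2: -20.0000x − 12.0000y = -164.0000  (q_3=113.5000)
row 3: -20.0000x + 0.0000y = -110.0000  (q_4=59.5000)
Cramer on rows 1–2 → x = 5.5000, y = 4.5000
check cable 4: ‖A_4−P‖² = 40.5000 ≈ L_4² = 40.5000 ✓

(5.5000, 4.5000)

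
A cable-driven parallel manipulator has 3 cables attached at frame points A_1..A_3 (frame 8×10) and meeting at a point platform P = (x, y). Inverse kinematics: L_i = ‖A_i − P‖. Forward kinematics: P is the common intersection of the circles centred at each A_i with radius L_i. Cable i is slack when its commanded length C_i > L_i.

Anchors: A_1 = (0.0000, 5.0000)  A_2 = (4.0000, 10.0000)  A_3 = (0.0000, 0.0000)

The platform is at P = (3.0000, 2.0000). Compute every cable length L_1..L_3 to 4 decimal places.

(4.2426, 8.0623, 3.6056)

L_1 = √((0.0000−3.0000)² + (5.0000−2.0000)²) = 4.2426
L_2 = √((4.0000−3.0000)² + (10.0000−2.0000)²) = 8.0623
L_3 = √((0.0000−3.0000)² + (0.0000−2.0000)²) = 3.6056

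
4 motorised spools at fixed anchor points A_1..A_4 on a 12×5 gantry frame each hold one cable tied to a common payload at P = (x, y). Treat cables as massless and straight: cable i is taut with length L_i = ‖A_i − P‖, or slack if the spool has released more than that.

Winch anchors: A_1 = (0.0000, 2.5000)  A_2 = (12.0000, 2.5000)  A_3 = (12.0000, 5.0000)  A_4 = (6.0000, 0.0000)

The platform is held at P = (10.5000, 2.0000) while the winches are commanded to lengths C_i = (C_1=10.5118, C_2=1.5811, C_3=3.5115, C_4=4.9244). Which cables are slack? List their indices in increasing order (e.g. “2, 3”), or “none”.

i=1: geometric 10.5119 vs commanded 10.5118 ⇒ taut
i=2: geometric 1.5811 vs commanded 1.5811 ⇒ taut
i=3: geometric 3.3541 vs commanded 3.5115 ⇒ slack
i=4: geometric 4.9244 vs commanded 4.9244 ⇒ taut

3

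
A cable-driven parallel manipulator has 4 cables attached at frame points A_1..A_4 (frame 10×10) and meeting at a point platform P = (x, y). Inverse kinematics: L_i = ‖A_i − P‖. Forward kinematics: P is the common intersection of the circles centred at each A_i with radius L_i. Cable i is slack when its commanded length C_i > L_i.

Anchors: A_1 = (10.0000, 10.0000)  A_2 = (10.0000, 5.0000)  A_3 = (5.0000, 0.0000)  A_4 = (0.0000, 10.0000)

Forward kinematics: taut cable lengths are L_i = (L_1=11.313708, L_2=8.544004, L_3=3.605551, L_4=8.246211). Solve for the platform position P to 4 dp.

expand ‖A_i−P‖²=L_i² and subtract eq 1 (q_i ≔ ‖A_i‖²−L_i²)
q_1 = 100.0000+100.0000−128.0000 = 72.0000
eq1−eq2 → [0.0000  10.0000]·P = 20.0000
eq1−eq3 → [10.0000  20.0000]·P = 60.0000
eq1−eq4 → [20.0000  0.0000]·P = 40.0000
2×2 solve → P = (2.0000, 2.0000)
check cable 4: ‖A_4−P‖² = 68.0000 ≈ L_4² = 68.0000 ✓

(2.0000, 2.0000)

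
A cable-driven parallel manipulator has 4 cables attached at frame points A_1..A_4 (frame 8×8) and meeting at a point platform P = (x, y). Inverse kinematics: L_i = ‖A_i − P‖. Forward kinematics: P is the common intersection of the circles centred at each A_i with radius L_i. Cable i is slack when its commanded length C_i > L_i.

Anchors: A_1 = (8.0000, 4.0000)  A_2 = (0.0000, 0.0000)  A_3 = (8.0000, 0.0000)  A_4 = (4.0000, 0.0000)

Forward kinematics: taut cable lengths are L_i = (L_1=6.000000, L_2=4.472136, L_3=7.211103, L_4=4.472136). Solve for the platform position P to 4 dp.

circle eqns → linear via eq_j − eq_1; set k_j = A_j·A_j − L_j²
k_1 = 64.0000+16.0000−36.0000 = 44.0000
16.0000·x + 8.0000·y = k_1−k_2 = 64.0000
0.0000·x + 8.0000·y = k_1−k_3 = 32.0000
8.0000·x + 8.0000·y = k_1−k_4 = 48.0000
solve first two rows → x=2.0000, y=4.0000
check cable 4: ‖A_4−P‖² = 20.0000 ≈ L_4² = 20.0000 ✓

(2.0000, 4.0000)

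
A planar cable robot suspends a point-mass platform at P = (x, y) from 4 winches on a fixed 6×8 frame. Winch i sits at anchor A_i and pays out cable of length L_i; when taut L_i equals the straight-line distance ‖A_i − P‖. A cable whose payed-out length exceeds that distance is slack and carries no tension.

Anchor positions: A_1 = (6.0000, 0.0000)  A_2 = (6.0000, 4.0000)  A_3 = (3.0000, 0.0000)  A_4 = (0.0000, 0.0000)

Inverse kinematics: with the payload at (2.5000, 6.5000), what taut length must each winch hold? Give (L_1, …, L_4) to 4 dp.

L_1 = √((6.0000−2.5000)² + (0.0000−6.5000)²) = 7.3824
L_2 = √((6.0000−2.5000)² + (4.0000−6.5000)²) = 4.3012
L_3 = √((3.0000−2.5000)² + (0.0000−6.5000)²) = 6.5192
L_4 = √((0.0000−2.5000)² + (0.0000−6.5000)²) = 6.9642

(7.3824, 4.3012, 6.5192, 6.9642)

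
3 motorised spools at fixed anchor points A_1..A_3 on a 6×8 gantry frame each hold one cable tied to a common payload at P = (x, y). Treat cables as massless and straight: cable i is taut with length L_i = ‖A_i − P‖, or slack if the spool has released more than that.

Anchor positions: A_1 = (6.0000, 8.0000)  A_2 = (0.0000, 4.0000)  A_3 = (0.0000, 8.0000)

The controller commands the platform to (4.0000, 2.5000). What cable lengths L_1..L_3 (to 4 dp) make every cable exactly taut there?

cable 1: Δx=2.0000, Δy=5.5000; L_1 = √(Δx²+Δy²) = 5.8523
cable 2: Δx=-4.0000, Δy=1.5000; L_2 = √(Δx²+Δy²) = 4.2720
cable 3: Δx=-4.0000, Δy=5.5000; L_3 = √(Δx²+Δy²) = 6.8007

(5.8523, 4.2720, 6.8007)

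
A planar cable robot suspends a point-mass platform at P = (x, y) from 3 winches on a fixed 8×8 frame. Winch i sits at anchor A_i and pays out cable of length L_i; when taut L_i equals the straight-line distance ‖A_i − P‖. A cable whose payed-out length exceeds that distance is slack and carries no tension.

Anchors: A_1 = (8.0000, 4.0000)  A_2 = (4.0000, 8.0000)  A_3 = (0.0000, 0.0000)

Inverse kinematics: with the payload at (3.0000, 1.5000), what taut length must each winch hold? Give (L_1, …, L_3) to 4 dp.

L_1: Δ = A_1−P = (5.0000, 2.5000) → ‖Δ‖ = √31.2500 = 5.5902
L_2: Δ = A_2−P = (1.0000, 6.5000) → ‖Δ‖ = √43.2500 = 6.5765
L_3: Δ = A_3−P = (-3.0000, -1.5000) → ‖Δ‖ = √11.2500 = 3.3541

(5.5902, 6.5765, 3.3541)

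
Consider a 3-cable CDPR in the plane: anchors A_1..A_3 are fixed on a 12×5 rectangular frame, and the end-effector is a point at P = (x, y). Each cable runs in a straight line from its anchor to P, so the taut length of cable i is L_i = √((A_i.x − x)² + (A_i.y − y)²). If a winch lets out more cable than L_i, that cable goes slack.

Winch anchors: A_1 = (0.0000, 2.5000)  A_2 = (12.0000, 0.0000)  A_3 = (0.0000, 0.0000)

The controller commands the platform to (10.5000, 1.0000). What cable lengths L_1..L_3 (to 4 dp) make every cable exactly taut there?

L_1 = √((0.0000−10.5000)² + (2.5000−1.0000)²) = 10.6066
L_2 = √((12.0000−10.5000)² + (0.0000−1.0000)²) = 1.8028
L_3 = √((0.0000−10.5000)² + (0.0000−1.0000)²) = 10.5475

(10.6066, 1.8028, 10.5475)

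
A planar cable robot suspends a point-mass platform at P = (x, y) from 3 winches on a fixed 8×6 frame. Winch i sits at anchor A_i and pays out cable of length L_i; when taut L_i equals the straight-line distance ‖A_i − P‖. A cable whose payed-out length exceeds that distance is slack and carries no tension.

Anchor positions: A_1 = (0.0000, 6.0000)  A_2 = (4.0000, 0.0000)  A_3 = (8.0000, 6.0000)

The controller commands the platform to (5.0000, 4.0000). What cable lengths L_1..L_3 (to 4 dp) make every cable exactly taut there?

(5.3852, 4.1231, 3.6056)

L_1 = √((0.0000−5.0000)² + (6.0000−4.0000)²) = 5.3852
L_2 = √((4.0000−5.0000)² + (0.0000−4.0000)²) = 4.1231
L_3 = √((8.0000−5.0000)² + (6.0000−4.0000)²) = 3.6056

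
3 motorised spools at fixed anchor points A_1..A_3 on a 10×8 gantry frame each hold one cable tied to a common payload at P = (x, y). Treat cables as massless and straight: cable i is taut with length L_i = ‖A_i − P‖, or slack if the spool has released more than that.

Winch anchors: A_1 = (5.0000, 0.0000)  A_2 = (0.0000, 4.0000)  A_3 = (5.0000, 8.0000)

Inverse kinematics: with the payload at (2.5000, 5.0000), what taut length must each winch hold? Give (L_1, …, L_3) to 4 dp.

L_1: Δ = A_1−P = (2.5000, -5.0000) → ‖Δ‖ = √31.2500 = 5.5902
L_2: Δ = A_2−P = (-2.5000, -1.0000) → ‖Δ‖ = √7.2500 = 2.6926
L_3: Δ = A_3−P = (2.5000, 3.0000) → ‖Δ‖ = √15.2500 = 3.9051

(5.5902, 2.6926, 3.9051)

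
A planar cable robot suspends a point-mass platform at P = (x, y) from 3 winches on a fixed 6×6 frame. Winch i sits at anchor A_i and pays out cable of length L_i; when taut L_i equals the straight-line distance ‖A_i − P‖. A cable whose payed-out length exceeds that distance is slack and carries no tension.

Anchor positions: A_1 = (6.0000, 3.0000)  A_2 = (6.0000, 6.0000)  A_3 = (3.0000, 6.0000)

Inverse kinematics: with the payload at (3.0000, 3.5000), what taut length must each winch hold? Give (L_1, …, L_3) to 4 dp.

(3.0414, 3.9051, 2.5000)

cable 1: Δx=3.0000, Δy=-0.5000; L_1 = √(Δx²+Δy²) = 3.0414
cable 2: Δx=3.0000, Δy=2.5000; L_2 = √(Δx²+Δy²) = 3.9051
cable 3: Δx=0.0000, Δy=2.5000; L_3 = √(Δx²+Δy²) = 2.5000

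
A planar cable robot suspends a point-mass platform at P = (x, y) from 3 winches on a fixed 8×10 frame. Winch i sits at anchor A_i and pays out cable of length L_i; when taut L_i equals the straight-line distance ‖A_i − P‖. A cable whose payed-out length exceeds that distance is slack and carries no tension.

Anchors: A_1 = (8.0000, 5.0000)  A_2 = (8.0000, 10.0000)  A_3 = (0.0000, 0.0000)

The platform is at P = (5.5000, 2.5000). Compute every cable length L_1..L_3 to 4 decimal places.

(3.5355, 7.9057, 6.0415)

cable 1: Δx=2.5000, Δy=2.5000; L_1 = √(Δx²+Δy²) = 3.5355
cable 2: Δx=2.5000, Δy=7.5000; L_2 = √(Δx²+Δy²) = 7.9057
cable 3: Δx=-5.5000, Δy=-2.5000; L_3 = √(Δx²+Δy²) = 6.0415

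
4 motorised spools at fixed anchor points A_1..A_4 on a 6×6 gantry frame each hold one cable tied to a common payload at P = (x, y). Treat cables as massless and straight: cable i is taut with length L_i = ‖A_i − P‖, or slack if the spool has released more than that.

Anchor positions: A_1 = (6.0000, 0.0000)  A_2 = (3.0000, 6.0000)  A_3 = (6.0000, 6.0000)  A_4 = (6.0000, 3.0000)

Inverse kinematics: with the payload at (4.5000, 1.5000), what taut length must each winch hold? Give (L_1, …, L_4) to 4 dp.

L_1: Δ = A_1−P = (1.5000, -1.5000) → ‖Δ‖ = √4.5000 = 2.1213
L_2: Δ = A_2−P = (-1.5000, 4.5000) → ‖Δ‖ = √22.5000 = 4.7434
L_3: Δ = A_3−P = (1.5000, 4.5000) → ‖Δ‖ = √22.5000 = 4.7434
L_4: Δ = A_4−P = (1.5000, 1.5000) → ‖Δ‖ = √4.5000 = 2.1213

(2.1213, 4.7434, 4.7434, 2.1213)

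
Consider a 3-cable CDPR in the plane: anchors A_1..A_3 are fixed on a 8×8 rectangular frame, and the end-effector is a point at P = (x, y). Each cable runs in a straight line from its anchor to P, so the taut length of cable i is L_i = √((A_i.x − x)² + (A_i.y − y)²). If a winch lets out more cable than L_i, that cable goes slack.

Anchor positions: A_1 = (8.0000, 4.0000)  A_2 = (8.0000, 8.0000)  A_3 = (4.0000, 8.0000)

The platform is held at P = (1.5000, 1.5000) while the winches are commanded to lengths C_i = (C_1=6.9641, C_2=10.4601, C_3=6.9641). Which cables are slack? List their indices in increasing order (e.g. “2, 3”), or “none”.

2

cable 1: √((6.5000)²+(2.5000)²)=6.9642, C_1=6.9641: taut
cable 2: √((6.5000)²+(6.5000)²)=9.1924, C_2=10.4601: slack
cable 3: √((2.5000)²+(6.5000)²)=6.9642, C_3=6.9641: taut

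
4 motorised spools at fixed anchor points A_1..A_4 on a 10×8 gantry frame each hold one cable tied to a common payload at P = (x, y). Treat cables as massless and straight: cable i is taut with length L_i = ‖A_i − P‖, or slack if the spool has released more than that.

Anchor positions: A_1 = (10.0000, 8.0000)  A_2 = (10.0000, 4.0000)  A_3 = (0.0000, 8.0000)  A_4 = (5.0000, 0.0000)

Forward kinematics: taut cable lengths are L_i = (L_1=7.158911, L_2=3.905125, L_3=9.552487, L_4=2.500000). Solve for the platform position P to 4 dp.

(7.0000, 1.5000)

expand ‖A_i−P‖²=L_i² and subtract eq 1 (c_i ≔ ‖A_i‖²−L_i²)
c_1 = 100.0000+64.0000−51.2500 = 112.7500
eq1−eq2 → [0.0000  8.0000]·P = 12.0000
eq1−eq3 → [20.0000  0.0000]·P = 140.0000
eq1−eq4 → [10.0000  16.0000]·P = 94.0000
2×2 solve → P = (7.0000, 1.5000)
check cable 4: ‖A_4−P‖² = 6.2500 ≈ L_4² = 6.2500 ✓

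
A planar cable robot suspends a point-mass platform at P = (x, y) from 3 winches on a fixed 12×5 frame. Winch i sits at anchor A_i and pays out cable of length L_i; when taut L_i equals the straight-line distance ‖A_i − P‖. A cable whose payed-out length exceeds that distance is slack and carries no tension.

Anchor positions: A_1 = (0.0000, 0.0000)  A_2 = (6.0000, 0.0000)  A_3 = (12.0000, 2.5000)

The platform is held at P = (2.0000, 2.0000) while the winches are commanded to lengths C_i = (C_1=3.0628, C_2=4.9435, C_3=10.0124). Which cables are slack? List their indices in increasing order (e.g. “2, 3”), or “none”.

1, 2

cable 1: √((-2.0000)²+(-2.0000)²)=2.8284, C_1=3.0628: slack
cable 2: √((4.0000)²+(-2.0000)²)=4.4721, C_2=4.9435: slack
cable 3: √((10.0000)²+(0.5000)²)=10.0125, C_3=10.0124: taut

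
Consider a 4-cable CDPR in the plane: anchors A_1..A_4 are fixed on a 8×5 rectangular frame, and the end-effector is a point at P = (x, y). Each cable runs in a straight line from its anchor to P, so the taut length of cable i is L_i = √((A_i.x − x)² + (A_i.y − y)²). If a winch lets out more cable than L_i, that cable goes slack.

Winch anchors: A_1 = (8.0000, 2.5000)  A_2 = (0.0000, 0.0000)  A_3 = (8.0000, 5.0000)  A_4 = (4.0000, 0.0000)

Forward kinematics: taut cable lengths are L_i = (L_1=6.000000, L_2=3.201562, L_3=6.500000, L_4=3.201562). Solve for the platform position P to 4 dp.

circle eqns → linear via eq_j − eq_1; set k_j = A_j·A_j − L_j²
k_1 = 64.0000+6.2500−36.0000 = 34.2500
16.0000·x + 5.0000·y = k_1−k_2 = 44.5000
0.0000·x − 5.0000·y = k_1−k_3 = -12.5000
8.0000·x + 5.0000·y = k_1−k_4 = 28.5000
solve first two rows → x=2.0000, y=2.5000
check cable 4: ‖A_4−P‖² = 10.2500 ≈ L_4² = 10.2500 ✓

(2.0000, 2.5000)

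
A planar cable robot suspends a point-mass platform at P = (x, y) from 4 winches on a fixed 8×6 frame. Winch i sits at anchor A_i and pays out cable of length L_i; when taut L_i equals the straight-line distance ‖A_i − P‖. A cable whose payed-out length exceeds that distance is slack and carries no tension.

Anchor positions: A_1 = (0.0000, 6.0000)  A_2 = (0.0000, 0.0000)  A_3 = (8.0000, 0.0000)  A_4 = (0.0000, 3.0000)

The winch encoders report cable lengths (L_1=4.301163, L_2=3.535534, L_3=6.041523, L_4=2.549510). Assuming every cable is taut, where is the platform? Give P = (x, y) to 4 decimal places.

(2.5000, 2.5000)

circle eqns → linear via eq_j − eq_1; set q_j = A_j·A_j − L_j²
q_1 = 0.0000+36.0000−18.5000 = 17.5000
0.0000·x + 12.0000·y = q_1−q_2 = 30.0000
-16.0000·x + 12.0000·y = q_1−q_3 = -10.0000
0.0000·x + 6.0000·y = q_1−q_4 = 15.0000
solve first two rows → x=2.5000, y=2.5000
check cable 4: ‖A_4−P‖² = 6.5000 ≈ L_4² = 6.5000 ✓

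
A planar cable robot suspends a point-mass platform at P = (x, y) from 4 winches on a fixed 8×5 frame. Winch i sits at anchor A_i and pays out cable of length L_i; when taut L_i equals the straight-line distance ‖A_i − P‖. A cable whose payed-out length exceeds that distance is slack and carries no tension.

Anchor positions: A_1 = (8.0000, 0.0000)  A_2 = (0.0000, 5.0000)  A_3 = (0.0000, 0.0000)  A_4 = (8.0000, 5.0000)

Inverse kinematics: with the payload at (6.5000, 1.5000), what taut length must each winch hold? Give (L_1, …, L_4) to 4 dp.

(2.1213, 7.3824, 6.6708, 3.8079)

L_1: Δ = A_1−P = (1.5000, -1.5000) → ‖Δ‖ = √4.5000 = 2.1213
L_2: Δ = A_2−P = (-6.5000, 3.5000) → ‖Δ‖ = √54.5000 = 7.3824
L_3: Δ = A_3−P = (-6.5000, -1.5000) → ‖Δ‖ = √44.5000 = 6.6708
L_4: Δ = A_4−P = (1.5000, 3.5000) → ‖Δ‖ = √14.5000 = 3.8079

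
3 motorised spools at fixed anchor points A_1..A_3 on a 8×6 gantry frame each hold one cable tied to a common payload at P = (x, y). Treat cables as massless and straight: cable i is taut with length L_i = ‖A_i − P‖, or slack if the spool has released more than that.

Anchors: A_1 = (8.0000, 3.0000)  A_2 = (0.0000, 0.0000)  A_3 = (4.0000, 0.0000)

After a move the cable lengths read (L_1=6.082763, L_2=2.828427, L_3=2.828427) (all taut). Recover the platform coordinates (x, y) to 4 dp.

(2.0000, 2.0000)

expand ‖A_i−P‖²=L_i² and subtract eq 1 (k_i ≔ ‖A_i‖²−L_i²)
k_1 = 64.0000+9.0000−37.0000 = 36.0000
eq1−eq2 → [16.0000  6.0000]·P = 44.0000
eq1−eq3 → [8.0000  6.0000]·P = 28.0000
2×2 solve → P = (2.0000, 2.0000)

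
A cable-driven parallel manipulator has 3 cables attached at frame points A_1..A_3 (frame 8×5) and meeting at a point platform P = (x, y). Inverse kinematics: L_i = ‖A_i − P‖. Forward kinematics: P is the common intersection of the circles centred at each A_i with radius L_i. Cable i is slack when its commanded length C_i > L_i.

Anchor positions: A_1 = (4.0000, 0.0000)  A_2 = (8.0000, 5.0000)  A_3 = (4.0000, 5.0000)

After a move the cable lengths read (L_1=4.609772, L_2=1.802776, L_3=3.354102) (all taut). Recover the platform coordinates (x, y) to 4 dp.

(7.0000, 3.5000)

each cable: (A_i−P)·(A_i−P) = L_i²; let k_i = ‖A_i‖²−L_i²
k_1 = 16.0000+0.0000−21.2500 = -5.2500
row 1: -8.0000x − 10.0000y = -91.0000  (k_2=85.7500)
row 2: 0.0000x − 10.0000y = -35.0000  (k_3=29.7500)
Cramer on rows 1–2 → x = 7.0000, y = 3.5000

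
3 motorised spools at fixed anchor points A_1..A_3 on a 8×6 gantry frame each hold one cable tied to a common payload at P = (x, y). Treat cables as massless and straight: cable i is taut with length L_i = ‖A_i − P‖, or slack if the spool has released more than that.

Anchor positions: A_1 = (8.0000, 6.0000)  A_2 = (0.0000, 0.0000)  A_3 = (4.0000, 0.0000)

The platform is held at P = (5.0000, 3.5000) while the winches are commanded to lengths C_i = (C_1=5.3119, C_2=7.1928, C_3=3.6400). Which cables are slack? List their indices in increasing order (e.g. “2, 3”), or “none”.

cable 1: L_1 = ‖A_1−P‖ = 3.9051;  C_1 = 5.3119 → slack
cable 2: L_2 = ‖A_2−P‖ = 6.1033;  C_2 = 7.1928 → slack
cable 3: L_3 = ‖A_3−P‖ = 3.6401;  C_3 = 3.6400 → taut

1, 2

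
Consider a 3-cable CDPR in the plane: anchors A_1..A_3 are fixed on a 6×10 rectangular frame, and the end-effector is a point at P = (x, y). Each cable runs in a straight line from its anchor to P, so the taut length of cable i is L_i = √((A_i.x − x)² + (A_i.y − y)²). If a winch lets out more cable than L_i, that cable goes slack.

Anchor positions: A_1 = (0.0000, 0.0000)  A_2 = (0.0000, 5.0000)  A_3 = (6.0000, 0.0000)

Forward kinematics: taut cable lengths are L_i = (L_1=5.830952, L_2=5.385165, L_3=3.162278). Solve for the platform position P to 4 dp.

(5.0000, 3.0000)

circle eqns → linear via eq_j − eq_1; set k_j = A_j·A_j − L_j²
k_1 = 0.0000+0.0000−34.0000 = -34.0000
0.0000·x − 10.0000·y = k_1−k_2 = -30.0000
-12.0000·x + 0.0000·y = k_1−k_3 = -60.0000
solve first two rows → x=5.0000, y=3.0000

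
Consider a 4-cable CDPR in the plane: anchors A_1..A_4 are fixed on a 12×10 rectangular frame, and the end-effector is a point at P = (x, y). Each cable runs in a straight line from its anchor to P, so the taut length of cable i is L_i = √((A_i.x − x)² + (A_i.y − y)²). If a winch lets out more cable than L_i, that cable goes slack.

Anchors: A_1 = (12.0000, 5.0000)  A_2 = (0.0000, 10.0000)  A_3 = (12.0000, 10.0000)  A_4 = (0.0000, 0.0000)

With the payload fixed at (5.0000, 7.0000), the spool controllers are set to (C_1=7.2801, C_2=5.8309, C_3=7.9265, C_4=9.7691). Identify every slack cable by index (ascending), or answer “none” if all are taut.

3, 4

i=1: geometric 7.2801 vs commanded 7.2801 ⇒ taut
i=2: geometric 5.8310 vs commanded 5.8309 ⇒ taut
i=3: geometric 7.6158 vs commanded 7.9265 ⇒ slack
i=4: geometric 8.6023 vs commanded 9.7691 ⇒ slack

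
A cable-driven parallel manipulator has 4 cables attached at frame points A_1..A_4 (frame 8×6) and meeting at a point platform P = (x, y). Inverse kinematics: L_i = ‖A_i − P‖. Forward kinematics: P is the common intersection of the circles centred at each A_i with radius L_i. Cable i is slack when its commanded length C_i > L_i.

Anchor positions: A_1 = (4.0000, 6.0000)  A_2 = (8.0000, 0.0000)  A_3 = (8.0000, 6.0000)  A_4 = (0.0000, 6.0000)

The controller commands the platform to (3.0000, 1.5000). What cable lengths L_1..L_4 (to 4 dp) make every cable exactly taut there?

(4.6098, 5.2202, 6.7268, 5.4083)

L_1 = √((4.0000−3.0000)² + (6.0000−1.5000)²) = 4.6098
L_2 = √((8.0000−3.0000)² + (0.0000−1.5000)²) = 5.2202
L_3 = √((8.0000−3.0000)² + (6.0000−1.5000)²) = 6.7268
L_4 = √((0.0000−3.0000)² + (6.0000−1.5000)²) = 5.4083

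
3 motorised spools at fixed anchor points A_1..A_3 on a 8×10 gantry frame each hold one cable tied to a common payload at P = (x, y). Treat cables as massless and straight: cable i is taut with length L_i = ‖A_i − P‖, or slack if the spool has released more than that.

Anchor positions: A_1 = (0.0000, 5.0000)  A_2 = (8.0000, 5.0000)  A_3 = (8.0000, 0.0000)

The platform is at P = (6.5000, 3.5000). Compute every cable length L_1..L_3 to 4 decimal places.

(6.6708, 2.1213, 3.8079)

cable 1: Δx=-6.5000, Δy=1.5000; L_1 = √(Δx²+Δy²) = 6.6708
cable 2: Δx=1.5000, Δy=1.5000; L_2 = √(Δx²+Δy²) = 2.1213
cable 3: Δx=1.5000, Δy=-3.5000; L_3 = √(Δx²+Δy²) = 3.8079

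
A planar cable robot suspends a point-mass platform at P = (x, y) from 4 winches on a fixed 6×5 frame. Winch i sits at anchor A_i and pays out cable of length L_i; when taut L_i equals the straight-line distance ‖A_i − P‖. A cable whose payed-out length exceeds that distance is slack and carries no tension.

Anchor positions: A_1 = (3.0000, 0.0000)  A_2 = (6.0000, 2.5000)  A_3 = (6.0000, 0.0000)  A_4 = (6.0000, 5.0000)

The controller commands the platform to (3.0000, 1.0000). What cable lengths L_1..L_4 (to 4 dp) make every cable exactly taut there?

L_1 = √((3.0000−3.0000)² + (0.0000−1.0000)²) = 1.0000
L_2 = √((6.0000−3.0000)² + (2.5000−1.0000)²) = 3.3541
L_3 = √((6.0000−3.0000)² + (0.0000−1.0000)²) = 3.1623
L_4 = √((6.0000−3.0000)² + (5.0000−1.0000)²) = 5.0000

(1.0000, 3.3541, 3.1623, 5.0000)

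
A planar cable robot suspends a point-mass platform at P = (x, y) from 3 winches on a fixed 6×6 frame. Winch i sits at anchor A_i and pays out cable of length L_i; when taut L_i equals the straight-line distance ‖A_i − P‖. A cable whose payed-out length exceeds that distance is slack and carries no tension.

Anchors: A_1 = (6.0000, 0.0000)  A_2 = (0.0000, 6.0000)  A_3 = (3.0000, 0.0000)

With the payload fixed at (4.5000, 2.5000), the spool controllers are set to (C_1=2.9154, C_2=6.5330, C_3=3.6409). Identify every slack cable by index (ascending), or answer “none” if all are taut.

2, 3

cable 1: √((1.5000)²+(-2.5000)²)=2.9155, C_1=2.9154: taut
cable 2: √((-4.5000)²+(3.5000)²)=5.7009, C_2=6.5330: slack
cable 3: √((-1.5000)²+(-2.5000)²)=2.9155, C_3=3.6409: slack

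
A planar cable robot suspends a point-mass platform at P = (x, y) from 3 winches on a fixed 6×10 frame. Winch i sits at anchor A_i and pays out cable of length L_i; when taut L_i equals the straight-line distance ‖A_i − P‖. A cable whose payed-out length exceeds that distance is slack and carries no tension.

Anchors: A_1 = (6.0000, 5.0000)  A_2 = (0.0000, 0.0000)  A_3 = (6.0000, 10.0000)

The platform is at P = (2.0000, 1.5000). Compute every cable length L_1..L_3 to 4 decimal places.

L_1 = √((6.0000−2.0000)² + (5.0000−1.5000)²) = 5.3151
L_2 = √((0.0000−2.0000)² + (0.0000−1.5000)²) = 2.5000
L_3 = √((6.0000−2.0000)² + (10.0000−1.5000)²) = 9.3941

(5.3151, 2.5000, 9.3941)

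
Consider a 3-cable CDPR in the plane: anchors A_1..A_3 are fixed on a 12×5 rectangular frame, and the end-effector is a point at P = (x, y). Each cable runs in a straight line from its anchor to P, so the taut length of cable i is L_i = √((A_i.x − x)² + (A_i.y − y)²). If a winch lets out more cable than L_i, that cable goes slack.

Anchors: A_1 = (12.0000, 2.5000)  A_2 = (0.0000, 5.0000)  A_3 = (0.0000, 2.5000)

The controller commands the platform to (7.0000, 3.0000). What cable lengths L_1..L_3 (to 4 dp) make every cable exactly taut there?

L_1 = √((12.0000−7.0000)² + (2.5000−3.0000)²) = 5.0249
L_2 = √((0.0000−7.0000)² + (5.0000−3.0000)²) = 7.2801
L_3 = √((0.0000−7.0000)² + (2.5000−3.0000)²) = 7.0178

(5.0249, 7.2801, 7.0178)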